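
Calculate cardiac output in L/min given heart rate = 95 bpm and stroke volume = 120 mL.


CO = HR * SV
CO = 95 * 120 / 1000
CO = 11.4 L/min


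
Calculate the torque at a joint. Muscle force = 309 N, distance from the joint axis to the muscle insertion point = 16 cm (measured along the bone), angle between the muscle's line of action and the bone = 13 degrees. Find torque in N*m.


Torque = F * d * sin(theta)   (moment arm = d*sin(theta))
d = 16 cm = 0.16 m
Torque = 309 * 0.16 * sin(13)
Torque = 11.12 N*m


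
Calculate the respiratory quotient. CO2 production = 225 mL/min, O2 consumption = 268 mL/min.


RQ = VCO2 / VO2
RQ = 225 / 268
RQ = 0.8396


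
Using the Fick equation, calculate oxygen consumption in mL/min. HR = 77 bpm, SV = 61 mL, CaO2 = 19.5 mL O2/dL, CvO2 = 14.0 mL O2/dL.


CO = HR*SV = 77*61/1000 = 4.697 L/min
a-v O2 diff = 19.5 - 14.0 = 5.5 mL/dL
VO2 = CO * (CaO2-CvO2) * 10 dL/L
VO2 = 4.697 * 5.5 * 10
VO2 = 258.3 mL/min


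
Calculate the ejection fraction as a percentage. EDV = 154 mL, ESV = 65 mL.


SV = EDV - ESV = 154 - 65 = 89 mL
EF = SV/EDV * 100 = 89/154 * 100
EF = 57.79%


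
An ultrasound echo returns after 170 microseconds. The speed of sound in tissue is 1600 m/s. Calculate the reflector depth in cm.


depth = c * t / 2
t = 170 us = 1.7000e-04 s
depth = 1600 * 1.7000e-04 / 2
depth = 0.136 m = 13.6 cm


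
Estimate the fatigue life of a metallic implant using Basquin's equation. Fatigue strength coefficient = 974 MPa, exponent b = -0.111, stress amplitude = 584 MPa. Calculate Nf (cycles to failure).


sigma_a = sigma_f' * (2Nf)^b
2Nf = (sigma_a/sigma_f')^(1/b)
2Nf = (584/974)^(1/-0.111)
2Nf = 100.30355
Nf = 50.15


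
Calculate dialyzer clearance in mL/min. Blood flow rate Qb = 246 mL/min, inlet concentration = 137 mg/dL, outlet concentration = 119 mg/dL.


K = Qb * (Cb_in - Cb_out) / Cb_in
K = 246 * (137 - 119) / 137
K = 32.32 mL/min


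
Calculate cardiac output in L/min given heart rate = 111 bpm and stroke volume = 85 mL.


CO = HR * SV
CO = 111 * 85 / 1000
CO = 9.435 L/min


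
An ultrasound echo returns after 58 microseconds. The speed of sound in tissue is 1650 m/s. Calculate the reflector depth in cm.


depth = c * t / 2
t = 58 us = 5.8000e-05 s
depth = 1650 * 5.8000e-05 / 2
depth = 0.04785 m = 4.785 cm


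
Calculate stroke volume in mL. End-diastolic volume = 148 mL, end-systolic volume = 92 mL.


SV = EDV - ESV
SV = 148 - 92
SV = 56 mL


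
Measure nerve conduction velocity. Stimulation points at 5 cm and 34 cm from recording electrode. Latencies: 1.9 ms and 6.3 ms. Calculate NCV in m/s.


Distance = (34 - 5) / 100 = 0.29 m
dt = (6.3 - 1.9) / 1000 = 0.0044 s
NCV = dist / dt = 65.91 m/s


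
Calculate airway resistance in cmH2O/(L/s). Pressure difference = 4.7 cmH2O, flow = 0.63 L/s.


R = dP / flow
R = 4.7 / 0.63
R = 7.46 cmH2O/(L/s)


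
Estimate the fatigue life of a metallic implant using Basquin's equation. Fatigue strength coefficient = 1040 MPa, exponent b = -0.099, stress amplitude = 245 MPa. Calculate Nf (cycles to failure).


sigma_a = sigma_f' * (2Nf)^b
2Nf = (sigma_a/sigma_f')^(1/b)
2Nf = (245/1040)^(1/-0.099)
2Nf = 2198333
Nf = 1.0992e+06


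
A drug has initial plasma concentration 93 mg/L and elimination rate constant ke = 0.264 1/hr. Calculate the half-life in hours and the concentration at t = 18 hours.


t_half = ln(2) / ke = 0.693147 / 0.264 = 2.626 hr
C(t) = C0 * exp(-ke*t) = 93 * exp(-0.264*18)
C(18) = 0.803 mg/L


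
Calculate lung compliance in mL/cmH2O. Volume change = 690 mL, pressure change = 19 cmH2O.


C = dV / dP
C = 690 / 19
C = 36.32 mL/cmH2O


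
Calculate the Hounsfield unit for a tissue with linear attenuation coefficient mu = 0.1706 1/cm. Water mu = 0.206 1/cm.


HU = ((mu_tissue - mu_water) / mu_water) * 1000
HU = ((0.1706 - 0.206) / 0.206) * 1000
HU = -171.8


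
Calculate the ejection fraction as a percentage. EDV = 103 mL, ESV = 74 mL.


SV = EDV - ESV = 103 - 74 = 29 mL
EF = SV/EDV * 100 = 29/103 * 100
EF = 28.16%


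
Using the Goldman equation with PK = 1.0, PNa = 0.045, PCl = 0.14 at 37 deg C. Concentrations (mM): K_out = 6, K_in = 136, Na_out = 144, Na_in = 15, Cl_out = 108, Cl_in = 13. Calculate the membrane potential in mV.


Vm = (RT/F)*ln((PK*Ko + PNa*Nao + PCl*Cli)/(PK*Ki + PNa*Nai + PCl*Clo))
Numer = 14.3, Denom = 151.795
Vm = -63.13 mV


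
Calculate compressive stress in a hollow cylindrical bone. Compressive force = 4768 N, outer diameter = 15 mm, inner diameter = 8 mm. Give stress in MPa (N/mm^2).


A = pi*(r_o^2 - r_i^2)
r_o = 7.5 mm, r_i = 4 mm
A = 126.449 mm^2
sigma = F/A = 4768 / 126.449
sigma = 37.71 MPa


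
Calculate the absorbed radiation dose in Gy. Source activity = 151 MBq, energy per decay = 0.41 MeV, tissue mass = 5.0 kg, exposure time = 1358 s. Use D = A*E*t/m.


A = 151 MBq = 1.5100e+08 Bq
E = 0.41 MeV = 6.5682e-14 J
D = A*E*t/m = 1.5100e+08*6.5682e-14*1358/5.0
D = 0.002694 Gy


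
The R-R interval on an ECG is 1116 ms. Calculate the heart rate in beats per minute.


HR = 60 / RR_interval(s)
RR = 1116 ms = 1.116 s
HR = 60 / 1.116 = 53.76 bpm


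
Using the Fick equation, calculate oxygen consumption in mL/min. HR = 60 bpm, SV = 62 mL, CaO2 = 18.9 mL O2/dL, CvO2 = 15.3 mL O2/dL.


CO = HR*SV = 60*62/1000 = 3.72 L/min
a-v O2 diff = 18.9 - 15.3 = 3.6 mL/dL
VO2 = CO * (CaO2-CvO2) * 10 dL/L
VO2 = 3.72 * 3.6 * 10
VO2 = 133.9 mL/min


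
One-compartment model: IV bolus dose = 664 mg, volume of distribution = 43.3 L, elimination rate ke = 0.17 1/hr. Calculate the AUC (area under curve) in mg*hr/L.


C0 = Dose/Vd = 664/43.3 = 15.3349 mg/L
AUC = C0/ke = 15.3349/0.17
AUC = 90.21 mg*hr/L


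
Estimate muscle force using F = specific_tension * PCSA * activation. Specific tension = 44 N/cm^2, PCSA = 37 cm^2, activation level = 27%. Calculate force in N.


F = sigma * PCSA * activation
F = 44 * 37 * 0.27
F = 439.6 N


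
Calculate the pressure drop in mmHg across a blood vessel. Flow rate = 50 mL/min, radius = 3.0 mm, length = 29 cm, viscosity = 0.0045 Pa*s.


dP = 8*mu*L*Q / (pi*r^4)
Q = 50 mL/min = 8.33333e-07 m^3/s
dP = 34.1888 Pa = 34.1888 / 133.322 mmHg = 0.2564 mmHg


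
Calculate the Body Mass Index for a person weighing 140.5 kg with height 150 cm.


BMI = weight / height^2
height = 150 cm = 1.5 m
BMI = 140.5 / 1.5^2
BMI = 62.44 kg/m^2


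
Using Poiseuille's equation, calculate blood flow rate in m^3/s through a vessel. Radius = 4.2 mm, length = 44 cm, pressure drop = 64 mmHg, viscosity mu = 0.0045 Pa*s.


Q = pi*r^4*dP / (8*mu*L)
r = 0.0042 m, L = 0.44 m
dP = 64 mmHg = 8532.608 Pa
Q = 5.2659e-04 m^3/s


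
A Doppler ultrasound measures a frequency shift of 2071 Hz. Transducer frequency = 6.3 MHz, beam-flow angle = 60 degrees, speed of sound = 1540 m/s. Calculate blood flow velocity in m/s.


v = fd * c / (2 * f0 * cos(theta))
v = 2071 * 1540 / (2 * 6.3000e+06 * cos(60))
v = 0.5062 m/s


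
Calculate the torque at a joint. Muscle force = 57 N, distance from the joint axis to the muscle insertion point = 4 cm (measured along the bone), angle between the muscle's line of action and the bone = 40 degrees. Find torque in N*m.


Torque = F * d * sin(theta)   (moment arm = d*sin(theta))
d = 4 cm = 0.04 m
Torque = 57 * 0.04 * sin(40)
Torque = 1.466 N*m


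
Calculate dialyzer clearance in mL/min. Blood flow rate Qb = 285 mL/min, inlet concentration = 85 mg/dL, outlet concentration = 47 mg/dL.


K = Qb * (Cb_in - Cb_out) / Cb_in
K = 285 * (85 - 47) / 85
K = 127.4 mL/min


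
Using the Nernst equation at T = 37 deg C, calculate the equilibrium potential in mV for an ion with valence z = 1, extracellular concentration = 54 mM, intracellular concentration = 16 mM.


E = (RT/(zF)) * ln(C_out/C_in)
T = 37 + 273.15 = 310.15 K
E = (8.314 * 310.15 / (1 * 96485)) * ln(54/16)
E = 32.51 mV


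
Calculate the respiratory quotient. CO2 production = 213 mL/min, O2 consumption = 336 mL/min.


RQ = VCO2 / VO2
RQ = 213 / 336
RQ = 0.6339


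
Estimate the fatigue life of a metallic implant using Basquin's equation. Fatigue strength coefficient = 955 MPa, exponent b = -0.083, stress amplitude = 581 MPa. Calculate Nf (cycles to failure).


sigma_a = sigma_f' * (2Nf)^b
2Nf = (sigma_a/sigma_f')^(1/b)
2Nf = (581/955)^(1/-0.083)
2Nf = 398.40812
Nf = 199.2


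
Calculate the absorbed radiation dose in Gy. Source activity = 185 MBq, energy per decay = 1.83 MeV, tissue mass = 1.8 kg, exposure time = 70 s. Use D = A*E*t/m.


A = 185 MBq = 1.8500e+08 Bq
E = 1.83 MeV = 2.93166e-13 J
D = A*E*t/m = 1.8500e+08*2.93166e-13*70/1.8
D = 0.002109 Gy


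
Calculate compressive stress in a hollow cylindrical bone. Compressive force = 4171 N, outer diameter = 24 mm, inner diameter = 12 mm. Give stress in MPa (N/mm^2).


A = pi*(r_o^2 - r_i^2)
r_o = 12 mm, r_i = 6 mm
A = 339.292 mm^2
sigma = F/A = 4171 / 339.292
sigma = 12.29 MPa


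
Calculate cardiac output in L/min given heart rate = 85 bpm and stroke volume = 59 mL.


CO = HR * SV
CO = 85 * 59 / 1000
CO = 5.015 L/min


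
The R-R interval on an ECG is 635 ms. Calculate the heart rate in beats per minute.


HR = 60 / RR_interval(s)
RR = 635 ms = 0.635 s
HR = 60 / 0.635 = 94.49 bpm


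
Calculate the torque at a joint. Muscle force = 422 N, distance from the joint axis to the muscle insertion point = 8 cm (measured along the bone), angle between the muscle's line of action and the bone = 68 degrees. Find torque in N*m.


Torque = F * d * sin(theta)   (moment arm = d*sin(theta))
d = 8 cm = 0.08 m
Torque = 422 * 0.08 * sin(68)
Torque = 31.3 N*m


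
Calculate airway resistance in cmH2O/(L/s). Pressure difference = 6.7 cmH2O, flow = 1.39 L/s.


R = dP / flow
R = 6.7 / 1.39
R = 4.82 cmH2O/(L/s)


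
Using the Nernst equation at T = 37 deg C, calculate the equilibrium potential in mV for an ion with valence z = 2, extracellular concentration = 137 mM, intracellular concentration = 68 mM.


E = (RT/(zF)) * ln(C_out/C_in)
T = 37 + 273.15 = 310.15 K
E = (8.314 * 310.15 / (2 * 96485)) * ln(137/68)
E = 9.36 mV


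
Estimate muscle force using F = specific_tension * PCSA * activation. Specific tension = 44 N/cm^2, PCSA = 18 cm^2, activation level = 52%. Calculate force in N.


F = sigma * PCSA * activation
F = 44 * 18 * 0.52
F = 411.8 N


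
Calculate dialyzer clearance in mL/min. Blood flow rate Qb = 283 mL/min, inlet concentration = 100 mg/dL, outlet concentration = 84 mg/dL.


K = Qb * (Cb_in - Cb_out) / Cb_in
K = 283 * (100 - 84) / 100
K = 45.28 mL/min


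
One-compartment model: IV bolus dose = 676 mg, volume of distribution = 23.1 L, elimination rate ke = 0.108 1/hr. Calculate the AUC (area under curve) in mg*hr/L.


C0 = Dose/Vd = 676/23.1 = 29.2641 mg/L
AUC = C0/ke = 29.2641/0.108
AUC = 271 mg*hr/L


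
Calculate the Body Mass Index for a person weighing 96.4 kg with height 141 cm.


BMI = weight / height^2
height = 141 cm = 1.41 m
BMI = 96.4 / 1.41^2
BMI = 48.49 kg/m^2


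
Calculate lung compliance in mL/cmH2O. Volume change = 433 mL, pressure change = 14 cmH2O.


C = dV / dP
C = 433 / 14
C = 30.93 mL/cmH2O


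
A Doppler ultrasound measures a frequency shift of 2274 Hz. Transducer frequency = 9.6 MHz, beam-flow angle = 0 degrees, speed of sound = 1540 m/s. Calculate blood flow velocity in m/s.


v = fd * c / (2 * f0 * cos(theta))
v = 2274 * 1540 / (2 * 9.6000e+06 * cos(0))
v = 0.1824 m/s


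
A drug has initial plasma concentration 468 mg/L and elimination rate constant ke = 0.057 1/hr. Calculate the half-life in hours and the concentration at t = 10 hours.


t_half = ln(2) / ke = 0.693147 / 0.057 = 12.16 hr
C(t) = C0 * exp(-ke*t) = 468 * exp(-0.057*10)
C(10) = 264.7 mg/L


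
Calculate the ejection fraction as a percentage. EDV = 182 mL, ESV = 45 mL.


SV = EDV - ESV = 182 - 45 = 137 mL
EF = SV/EDV * 100 = 137/182 * 100
EF = 75.27%


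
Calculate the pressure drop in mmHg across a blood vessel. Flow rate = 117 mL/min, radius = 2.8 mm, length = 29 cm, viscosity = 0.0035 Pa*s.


dP = 8*mu*L*Q / (pi*r^4)
Q = 117 mL/min = 1.95e-06 m^3/s
dP = 81.999 Pa = 81.999 / 133.322 mmHg = 0.615 mmHg


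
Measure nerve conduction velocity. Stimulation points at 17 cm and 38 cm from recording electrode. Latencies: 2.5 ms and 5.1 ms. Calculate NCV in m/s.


Distance = (38 - 17) / 100 = 0.21 m
dt = (5.1 - 2.5) / 1000 = 0.0026 s
NCV = dist / dt = 80.77 m/s


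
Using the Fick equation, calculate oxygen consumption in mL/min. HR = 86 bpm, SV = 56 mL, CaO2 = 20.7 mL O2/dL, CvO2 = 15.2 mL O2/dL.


CO = HR*SV = 86*56/1000 = 4.816 L/min
a-v O2 diff = 20.7 - 15.2 = 5.5 mL/dL
VO2 = CO * (CaO2-CvO2) * 10 dL/L
VO2 = 4.816 * 5.5 * 10
VO2 = 264.9 mL/min


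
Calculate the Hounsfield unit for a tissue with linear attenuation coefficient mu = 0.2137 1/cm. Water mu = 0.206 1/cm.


HU = ((mu_tissue - mu_water) / mu_water) * 1000
HU = ((0.2137 - 0.206) / 0.206) * 1000
HU = 37.38


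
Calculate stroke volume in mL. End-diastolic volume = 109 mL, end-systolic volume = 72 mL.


SV = EDV - ESV
SV = 109 - 72
SV = 37 mL


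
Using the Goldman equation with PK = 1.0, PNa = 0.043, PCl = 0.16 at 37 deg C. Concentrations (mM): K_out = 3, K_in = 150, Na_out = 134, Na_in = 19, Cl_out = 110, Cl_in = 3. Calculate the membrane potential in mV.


Vm = (RT/F)*ln((PK*Ko + PNa*Nao + PCl*Cli)/(PK*Ki + PNa*Nai + PCl*Clo))
Numer = 9.242, Denom = 168.417
Vm = -77.58 mV


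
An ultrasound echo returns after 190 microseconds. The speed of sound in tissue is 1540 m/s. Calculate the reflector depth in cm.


depth = c * t / 2
t = 190 us = 1.9000e-04 s
depth = 1540 * 1.9000e-04 / 2
depth = 0.1463 m = 14.63 cm


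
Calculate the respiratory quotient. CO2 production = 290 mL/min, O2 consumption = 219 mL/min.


RQ = VCO2 / VO2
RQ = 290 / 219
RQ = 1.324


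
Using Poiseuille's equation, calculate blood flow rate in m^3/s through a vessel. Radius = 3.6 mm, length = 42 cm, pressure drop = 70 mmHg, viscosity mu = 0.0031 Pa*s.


Q = pi*r^4*dP / (8*mu*L)
r = 0.0036 m, L = 0.42 m
dP = 70 mmHg = 9332.54 Pa
Q = 4.7278e-04 m^3/s


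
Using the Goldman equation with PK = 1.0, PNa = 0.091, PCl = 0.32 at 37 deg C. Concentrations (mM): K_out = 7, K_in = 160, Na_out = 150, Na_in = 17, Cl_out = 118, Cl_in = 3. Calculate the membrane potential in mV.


Vm = (RT/F)*ln((PK*Ko + PNa*Nao + PCl*Cli)/(PK*Ki + PNa*Nai + PCl*Clo))
Numer = 21.61, Denom = 199.307
Vm = -59.38 mV


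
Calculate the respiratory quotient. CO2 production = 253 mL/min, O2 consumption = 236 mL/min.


RQ = VCO2 / VO2
RQ = 253 / 236
RQ = 1.072


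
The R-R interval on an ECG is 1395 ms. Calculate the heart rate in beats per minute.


HR = 60 / RR_interval(s)
RR = 1395 ms = 1.395 s
HR = 60 / 1.395 = 43.01 bpm


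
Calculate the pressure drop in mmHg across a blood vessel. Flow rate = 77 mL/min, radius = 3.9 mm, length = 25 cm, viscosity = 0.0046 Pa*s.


dP = 8*mu*L*Q / (pi*r^4)
Q = 77 mL/min = 1.28333e-06 m^3/s
dP = 16.2449 Pa = 16.2449 / 133.322 mmHg = 0.1218 mmHg


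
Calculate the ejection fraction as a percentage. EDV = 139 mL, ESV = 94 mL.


SV = EDV - ESV = 139 - 94 = 45 mL
EF = SV/EDV * 100 = 45/139 * 100
EF = 32.37%


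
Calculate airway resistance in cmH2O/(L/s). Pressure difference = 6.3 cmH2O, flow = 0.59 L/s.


R = dP / flow
R = 6.3 / 0.59
R = 10.68 cmH2O/(L/s)


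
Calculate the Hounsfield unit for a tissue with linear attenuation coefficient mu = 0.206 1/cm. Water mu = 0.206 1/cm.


HU = ((mu_tissue - mu_water) / mu_water) * 1000
HU = ((0.206 - 0.206) / 0.206) * 1000
HU = 0


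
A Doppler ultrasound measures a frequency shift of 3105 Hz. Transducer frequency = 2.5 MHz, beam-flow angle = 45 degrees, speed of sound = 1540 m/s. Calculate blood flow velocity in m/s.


v = fd * c / (2 * f0 * cos(theta))
v = 3105 * 1540 / (2 * 2.5000e+06 * cos(45))
v = 1.352 m/s


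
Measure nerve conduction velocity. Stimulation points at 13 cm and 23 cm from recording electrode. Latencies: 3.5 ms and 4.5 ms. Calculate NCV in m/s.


Distance = (23 - 13) / 100 = 0.1 m
dt = (4.5 - 3.5) / 1000 = 0.001 s
NCV = dist / dt = 100 m/s


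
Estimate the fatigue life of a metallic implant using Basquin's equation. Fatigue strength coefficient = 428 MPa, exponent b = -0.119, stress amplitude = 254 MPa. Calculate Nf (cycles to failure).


sigma_a = sigma_f' * (2Nf)^b
2Nf = (sigma_a/sigma_f')^(1/b)
2Nf = (254/428)^(1/-0.119)
2Nf = 80.220646
Nf = 40.11


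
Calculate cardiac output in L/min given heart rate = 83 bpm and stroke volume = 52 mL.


CO = HR * SV
CO = 83 * 52 / 1000
CO = 4.316 L/min


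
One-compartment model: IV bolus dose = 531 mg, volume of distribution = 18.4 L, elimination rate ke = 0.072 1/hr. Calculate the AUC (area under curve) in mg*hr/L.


C0 = Dose/Vd = 531/18.4 = 28.8587 mg/L
AUC = C0/ke = 28.8587/0.072
AUC = 400.8 mg*hr/L


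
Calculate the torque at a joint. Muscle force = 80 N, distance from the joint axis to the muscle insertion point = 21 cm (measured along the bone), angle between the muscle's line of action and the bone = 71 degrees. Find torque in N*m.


Torque = F * d * sin(theta)   (moment arm = d*sin(theta))
d = 21 cm = 0.21 m
Torque = 80 * 0.21 * sin(71)
Torque = 15.88 N*m


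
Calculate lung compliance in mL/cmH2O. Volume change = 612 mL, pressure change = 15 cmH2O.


C = dV / dP
C = 612 / 15
C = 40.8 mL/cmH2O


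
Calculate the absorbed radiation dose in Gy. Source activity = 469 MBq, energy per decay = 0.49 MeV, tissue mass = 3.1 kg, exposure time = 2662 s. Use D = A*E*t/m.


A = 469 MBq = 4.6900e+08 Bq
E = 0.49 MeV = 7.8498e-14 J
D = A*E*t/m = 4.6900e+08*7.8498e-14*2662/3.1
D = 0.03161 Gy


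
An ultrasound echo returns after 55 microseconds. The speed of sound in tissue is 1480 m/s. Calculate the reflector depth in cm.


depth = c * t / 2
t = 55 us = 5.5000e-05 s
depth = 1480 * 5.5000e-05 / 2
depth = 0.0407 m = 4.07 cm


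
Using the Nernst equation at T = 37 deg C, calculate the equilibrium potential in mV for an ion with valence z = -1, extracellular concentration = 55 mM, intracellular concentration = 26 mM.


E = (RT/(zF)) * ln(C_out/C_in)
T = 37 + 273.15 = 310.15 K
E = (8.314 * 310.15 / (-1 * 96485)) * ln(55/26)
E = -20.02 mV


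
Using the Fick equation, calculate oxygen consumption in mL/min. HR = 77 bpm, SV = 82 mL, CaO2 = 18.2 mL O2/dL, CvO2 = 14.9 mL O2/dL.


CO = HR*SV = 77*82/1000 = 6.314 L/min
a-v O2 diff = 18.2 - 14.9 = 3.3 mL/dL
VO2 = CO * (CaO2-CvO2) * 10 dL/L
VO2 = 6.314 * 3.3 * 10
VO2 = 208.4 mL/min


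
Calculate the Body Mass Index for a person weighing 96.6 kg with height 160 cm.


BMI = weight / height^2
height = 160 cm = 1.6 m
BMI = 96.6 / 1.6^2
BMI = 37.73 kg/m^2


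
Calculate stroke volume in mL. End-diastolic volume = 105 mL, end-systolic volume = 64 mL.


SV = EDV - ESV
SV = 105 - 64
SV = 41 mL


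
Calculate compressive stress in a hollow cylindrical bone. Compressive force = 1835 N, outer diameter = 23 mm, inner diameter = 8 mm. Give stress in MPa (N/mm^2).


A = pi*(r_o^2 - r_i^2)
r_o = 11.5 mm, r_i = 4 mm
A = 365.21 mm^2
sigma = F/A = 1835 / 365.21
sigma = 5.025 MPa


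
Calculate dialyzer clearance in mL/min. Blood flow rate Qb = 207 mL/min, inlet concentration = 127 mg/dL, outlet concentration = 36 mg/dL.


K = Qb * (Cb_in - Cb_out) / Cb_in
K = 207 * (127 - 36) / 127
K = 148.3 mL/min


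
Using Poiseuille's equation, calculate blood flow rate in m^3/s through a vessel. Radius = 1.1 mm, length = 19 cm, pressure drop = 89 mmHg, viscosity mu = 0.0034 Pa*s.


Q = pi*r^4*dP / (8*mu*L)
r = 0.0011 m, L = 0.19 m
dP = 89 mmHg = 11865.658 Pa
Q = 1.0561e-05 m^3/s


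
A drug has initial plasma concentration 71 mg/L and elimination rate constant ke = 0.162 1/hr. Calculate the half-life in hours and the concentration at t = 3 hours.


t_half = ln(2) / ke = 0.693147 / 0.162 = 4.279 hr
C(t) = C0 * exp(-ke*t) = 71 * exp(-0.162*3)
C(3) = 43.67 mg/L


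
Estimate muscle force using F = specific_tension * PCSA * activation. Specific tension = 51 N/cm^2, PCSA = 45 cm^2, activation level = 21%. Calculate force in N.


F = sigma * PCSA * activation
F = 51 * 45 * 0.21
F = 481.9 N


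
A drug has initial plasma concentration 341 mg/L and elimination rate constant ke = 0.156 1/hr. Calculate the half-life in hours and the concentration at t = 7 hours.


t_half = ln(2) / ke = 0.693147 / 0.156 = 4.443 hr
C(t) = C0 * exp(-ke*t) = 341 * exp(-0.156*7)
C(7) = 114.4 mg/L


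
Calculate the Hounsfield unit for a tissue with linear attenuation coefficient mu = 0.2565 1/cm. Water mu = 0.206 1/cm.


HU = ((mu_tissue - mu_water) / mu_water) * 1000
HU = ((0.2565 - 0.206) / 0.206) * 1000
HU = 245.1


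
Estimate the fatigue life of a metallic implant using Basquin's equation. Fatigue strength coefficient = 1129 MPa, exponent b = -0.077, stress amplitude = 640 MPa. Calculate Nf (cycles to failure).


sigma_a = sigma_f' * (2Nf)^b
2Nf = (sigma_a/sigma_f')^(1/b)
2Nf = (640/1129)^(1/-0.077)
2Nf = 1590.3038
Nf = 795.2


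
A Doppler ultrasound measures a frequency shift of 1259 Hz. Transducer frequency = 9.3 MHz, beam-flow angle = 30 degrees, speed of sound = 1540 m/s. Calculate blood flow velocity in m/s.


v = fd * c / (2 * f0 * cos(theta))
v = 1259 * 1540 / (2 * 9.3000e+06 * cos(30))
v = 0.1204 m/s


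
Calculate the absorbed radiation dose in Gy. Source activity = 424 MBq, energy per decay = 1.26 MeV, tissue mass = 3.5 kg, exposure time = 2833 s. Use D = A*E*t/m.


A = 424 MBq = 4.2400e+08 Bq
E = 1.26 MeV = 2.01852e-13 J
D = A*E*t/m = 4.2400e+08*2.01852e-13*2833/3.5
D = 0.06928 Gy


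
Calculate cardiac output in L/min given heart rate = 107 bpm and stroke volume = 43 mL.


CO = HR * SV
CO = 107 * 43 / 1000
CO = 4.601 L/min


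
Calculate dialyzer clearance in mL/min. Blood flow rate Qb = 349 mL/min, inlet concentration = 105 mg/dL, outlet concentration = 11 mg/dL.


K = Qb * (Cb_in - Cb_out) / Cb_in
K = 349 * (105 - 11) / 105
K = 312.4 mL/min


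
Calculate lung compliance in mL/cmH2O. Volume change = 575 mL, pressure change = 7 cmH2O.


C = dV / dP
C = 575 / 7
C = 82.14 mL/cmH2O


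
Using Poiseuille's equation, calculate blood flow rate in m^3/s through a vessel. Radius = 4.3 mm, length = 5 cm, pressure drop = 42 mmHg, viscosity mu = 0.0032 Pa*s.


Q = pi*r^4*dP / (8*mu*L)
r = 0.0043 m, L = 0.05 m
dP = 42 mmHg = 5599.524 Pa
Q = 0.004699 m^3/s


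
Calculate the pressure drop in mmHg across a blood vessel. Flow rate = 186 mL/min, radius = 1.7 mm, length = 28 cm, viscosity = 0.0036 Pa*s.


dP = 8*mu*L*Q / (pi*r^4)
Q = 186 mL/min = 3.1e-06 m^3/s
dP = 952.723 Pa = 952.723 / 133.322 mmHg = 7.146 mmHg


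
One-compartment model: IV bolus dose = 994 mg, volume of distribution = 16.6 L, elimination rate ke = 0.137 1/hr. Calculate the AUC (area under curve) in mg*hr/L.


C0 = Dose/Vd = 994/16.6 = 59.8795 mg/L
AUC = C0/ke = 59.8795/0.137
AUC = 437.1 mg*hr/L


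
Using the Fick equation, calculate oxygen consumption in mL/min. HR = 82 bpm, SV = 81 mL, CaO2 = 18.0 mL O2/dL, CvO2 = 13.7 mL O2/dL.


CO = HR*SV = 82*81/1000 = 6.642 L/min
a-v O2 diff = 18.0 - 13.7 = 4.3 mL/dL
VO2 = CO * (CaO2-CvO2) * 10 dL/L
VO2 = 6.642 * 4.3 * 10
VO2 = 285.6 mL/min


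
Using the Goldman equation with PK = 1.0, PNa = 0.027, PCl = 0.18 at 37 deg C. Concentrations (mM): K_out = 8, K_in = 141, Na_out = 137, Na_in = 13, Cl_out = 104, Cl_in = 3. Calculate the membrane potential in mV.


Vm = (RT/F)*ln((PK*Ko + PNa*Nao + PCl*Cli)/(PK*Ki + PNa*Nai + PCl*Clo))
Numer = 12.239, Denom = 160.071
Vm = -68.71 mV


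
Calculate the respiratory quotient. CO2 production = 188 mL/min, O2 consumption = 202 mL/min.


RQ = VCO2 / VO2
RQ = 188 / 202
RQ = 0.9307


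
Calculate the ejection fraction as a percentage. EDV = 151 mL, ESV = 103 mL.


SV = EDV - ESV = 151 - 103 = 48 mL
EF = SV/EDV * 100 = 48/151 * 100
EF = 31.79%


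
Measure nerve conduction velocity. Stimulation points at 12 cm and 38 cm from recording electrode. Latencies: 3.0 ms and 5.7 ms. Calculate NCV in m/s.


Distance = (38 - 12) / 100 = 0.26 m
dt = (5.7 - 3.0) / 1000 = 0.0027 s
NCV = dist / dt = 96.3 m/s


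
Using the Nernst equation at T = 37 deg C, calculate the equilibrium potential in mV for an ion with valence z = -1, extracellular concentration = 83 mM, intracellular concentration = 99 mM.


E = (RT/(zF)) * ln(C_out/C_in)
T = 37 + 273.15 = 310.15 K
E = (8.314 * 310.15 / (-1 * 96485)) * ln(83/99)
E = 4.711 mV


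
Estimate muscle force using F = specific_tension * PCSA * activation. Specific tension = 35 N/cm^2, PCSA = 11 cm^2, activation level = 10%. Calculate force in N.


F = sigma * PCSA * activation
F = 35 * 11 * 0.1
F = 38.5 N


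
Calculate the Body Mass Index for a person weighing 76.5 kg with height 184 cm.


BMI = weight / height^2
height = 184 cm = 1.84 m
BMI = 76.5 / 1.84^2
BMI = 22.6 kg/m^2


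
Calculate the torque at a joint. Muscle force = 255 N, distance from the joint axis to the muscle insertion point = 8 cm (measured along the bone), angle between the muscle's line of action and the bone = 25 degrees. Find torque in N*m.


Torque = F * d * sin(theta)   (moment arm = d*sin(theta))
d = 8 cm = 0.08 m
Torque = 255 * 0.08 * sin(25)
Torque = 8.621 N*m


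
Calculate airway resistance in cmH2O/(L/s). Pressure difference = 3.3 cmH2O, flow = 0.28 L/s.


R = dP / flow
R = 3.3 / 0.28
R = 11.79 cmH2O/(L/s)


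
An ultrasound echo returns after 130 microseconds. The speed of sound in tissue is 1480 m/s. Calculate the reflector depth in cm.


depth = c * t / 2
t = 130 us = 1.3000e-04 s
depth = 1480 * 1.3000e-04 / 2
depth = 0.0962 m = 9.62 cm


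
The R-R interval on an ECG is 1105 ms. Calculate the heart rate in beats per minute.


HR = 60 / RR_interval(s)
RR = 1105 ms = 1.105 s
HR = 60 / 1.105 = 54.3 bpm


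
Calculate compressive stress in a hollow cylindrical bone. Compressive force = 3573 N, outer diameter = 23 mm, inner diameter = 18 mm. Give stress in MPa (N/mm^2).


A = pi*(r_o^2 - r_i^2)
r_o = 11.5 mm, r_i = 9 mm
A = 161.007 mm^2
sigma = F/A = 3573 / 161.007
sigma = 22.19 MPa


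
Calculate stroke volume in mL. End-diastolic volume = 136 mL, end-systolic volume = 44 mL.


SV = EDV - ESV
SV = 136 - 44
SV = 92 mL


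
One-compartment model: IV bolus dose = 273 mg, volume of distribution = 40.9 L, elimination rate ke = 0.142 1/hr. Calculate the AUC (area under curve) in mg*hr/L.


C0 = Dose/Vd = 273/40.9 = 6.67482 mg/L
AUC = C0/ke = 6.67482/0.142
AUC = 47.01 mg*hr/L


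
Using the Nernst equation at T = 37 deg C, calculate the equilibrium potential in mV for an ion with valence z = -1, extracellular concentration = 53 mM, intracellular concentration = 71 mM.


E = (RT/(zF)) * ln(C_out/C_in)
T = 37 + 273.15 = 310.15 K
E = (8.314 * 310.15 / (-1 * 96485)) * ln(53/71)
E = 7.814 mV


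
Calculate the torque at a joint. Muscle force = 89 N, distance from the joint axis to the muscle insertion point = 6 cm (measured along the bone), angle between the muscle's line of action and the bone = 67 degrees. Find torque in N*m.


Torque = F * d * sin(theta)   (moment arm = d*sin(theta))
d = 6 cm = 0.06 m
Torque = 89 * 0.06 * sin(67)
Torque = 4.915 N*m


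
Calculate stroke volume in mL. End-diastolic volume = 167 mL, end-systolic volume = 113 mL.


SV = EDV - ESV
SV = 167 - 113
SV = 54 mL


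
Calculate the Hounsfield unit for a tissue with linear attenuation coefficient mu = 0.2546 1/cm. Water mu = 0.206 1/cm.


HU = ((mu_tissue - mu_water) / mu_water) * 1000
HU = ((0.2546 - 0.206) / 0.206) * 1000
HU = 235.9


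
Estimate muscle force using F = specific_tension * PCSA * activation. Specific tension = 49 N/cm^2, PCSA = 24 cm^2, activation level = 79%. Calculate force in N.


F = sigma * PCSA * activation
F = 49 * 24 * 0.79
F = 929 N


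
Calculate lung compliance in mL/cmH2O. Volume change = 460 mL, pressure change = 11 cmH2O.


C = dV / dP
C = 460 / 11
C = 41.82 mL/cmH2O


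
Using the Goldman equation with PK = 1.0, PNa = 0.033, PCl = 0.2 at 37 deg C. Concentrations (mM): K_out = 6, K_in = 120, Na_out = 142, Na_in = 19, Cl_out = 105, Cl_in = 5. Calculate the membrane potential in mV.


Vm = (RT/F)*ln((PK*Ko + PNa*Nao + PCl*Cli)/(PK*Ki + PNa*Nai + PCl*Clo))
Numer = 11.686, Denom = 141.627
Vm = -66.67 mV


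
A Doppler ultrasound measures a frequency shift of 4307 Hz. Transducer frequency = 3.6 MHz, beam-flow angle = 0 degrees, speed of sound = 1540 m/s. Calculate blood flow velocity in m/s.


v = fd * c / (2 * f0 * cos(theta))
v = 4307 * 1540 / (2 * 3.6000e+06 * cos(0))
v = 0.9212 m/s


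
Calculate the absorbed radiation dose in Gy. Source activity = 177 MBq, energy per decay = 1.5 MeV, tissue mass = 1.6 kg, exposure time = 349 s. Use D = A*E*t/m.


A = 177 MBq = 1.7700e+08 Bq
E = 1.5 MeV = 2.403e-13 J
D = A*E*t/m = 1.7700e+08*2.403e-13*349/1.6
D = 0.009278 Gy


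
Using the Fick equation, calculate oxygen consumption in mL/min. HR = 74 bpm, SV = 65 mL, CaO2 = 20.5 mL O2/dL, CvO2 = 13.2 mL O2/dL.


CO = HR*SV = 74*65/1000 = 4.81 L/min
a-v O2 diff = 20.5 - 13.2 = 7.3 mL/dL
VO2 = CO * (CaO2-CvO2) * 10 dL/L
VO2 = 4.81 * 7.3 * 10
VO2 = 351.1 mL/min


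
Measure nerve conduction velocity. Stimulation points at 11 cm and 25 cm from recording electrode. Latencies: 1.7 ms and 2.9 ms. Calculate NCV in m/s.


Distance = (25 - 11) / 100 = 0.14 m
dt = (2.9 - 1.7) / 1000 = 0.0012 s
NCV = dist / dt = 116.7 m/s


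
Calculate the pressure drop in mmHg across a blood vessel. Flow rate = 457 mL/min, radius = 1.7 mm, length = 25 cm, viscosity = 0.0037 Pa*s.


dP = 8*mu*L*Q / (pi*r^4)
Q = 457 mL/min = 7.61667e-06 m^3/s
dP = 2148.08 Pa = 2148.08 / 133.322 mmHg = 16.11 mmHg


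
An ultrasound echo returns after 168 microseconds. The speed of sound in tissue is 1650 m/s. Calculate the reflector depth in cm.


depth = c * t / 2
t = 168 us = 1.6800e-04 s
depth = 1650 * 1.6800e-04 / 2
depth = 0.1386 m = 13.86 cm


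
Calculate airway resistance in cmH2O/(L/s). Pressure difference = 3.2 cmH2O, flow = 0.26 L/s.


R = dP / flow
R = 3.2 / 0.26
R = 12.31 cmH2O/(L/s)


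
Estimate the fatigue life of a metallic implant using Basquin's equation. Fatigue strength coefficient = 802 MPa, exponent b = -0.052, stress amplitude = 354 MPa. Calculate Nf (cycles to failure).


sigma_a = sigma_f' * (2Nf)^b
2Nf = (sigma_a/sigma_f')^(1/b)
2Nf = (354/802)^(1/-0.052)
2Nf = 6764155.5
Nf = 3.3821e+06


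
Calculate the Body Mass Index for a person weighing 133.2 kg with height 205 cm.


BMI = weight / height^2
height = 205 cm = 2.05 m
BMI = 133.2 / 2.05^2
BMI = 31.7 kg/m^2


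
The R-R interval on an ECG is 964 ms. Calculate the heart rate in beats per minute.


HR = 60 / RR_interval(s)
RR = 964 ms = 0.964 s
HR = 60 / 0.964 = 62.24 bpm


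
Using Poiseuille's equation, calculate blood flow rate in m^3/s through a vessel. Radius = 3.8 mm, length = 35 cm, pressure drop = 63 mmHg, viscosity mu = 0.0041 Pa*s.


Q = pi*r^4*dP / (8*mu*L)
r = 0.0038 m, L = 0.35 m
dP = 63 mmHg = 8399.286 Pa
Q = 4.7927e-04 m^3/s


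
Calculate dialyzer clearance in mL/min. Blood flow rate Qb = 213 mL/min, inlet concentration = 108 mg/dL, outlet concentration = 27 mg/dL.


K = Qb * (Cb_in - Cb_out) / Cb_in
K = 213 * (108 - 27) / 108
K = 159.8 mL/min


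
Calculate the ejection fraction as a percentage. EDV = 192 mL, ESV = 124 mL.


SV = EDV - ESV = 192 - 124 = 68 mL
EF = SV/EDV * 100 = 68/192 * 100
EF = 35.42%


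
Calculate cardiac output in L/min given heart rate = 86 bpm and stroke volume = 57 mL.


CO = HR * SV
CO = 86 * 57 / 1000
CO = 4.902 L/min


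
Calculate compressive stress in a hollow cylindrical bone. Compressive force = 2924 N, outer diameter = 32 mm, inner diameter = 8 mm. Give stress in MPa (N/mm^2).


A = pi*(r_o^2 - r_i^2)
r_o = 16 mm, r_i = 4 mm
A = 753.982 mm^2
sigma = F/A = 2924 / 753.982
sigma = 3.878 MPa


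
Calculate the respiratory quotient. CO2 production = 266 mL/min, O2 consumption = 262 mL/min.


RQ = VCO2 / VO2
RQ = 266 / 262
RQ = 1.015


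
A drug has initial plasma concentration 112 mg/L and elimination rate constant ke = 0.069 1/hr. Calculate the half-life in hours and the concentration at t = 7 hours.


t_half = ln(2) / ke = 0.693147 / 0.069 = 10.05 hr
C(t) = C0 * exp(-ke*t) = 112 * exp(-0.069*7)
C(7) = 69.1 mg/L


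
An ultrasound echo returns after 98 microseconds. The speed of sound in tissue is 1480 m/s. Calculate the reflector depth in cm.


depth = c * t / 2
t = 98 us = 9.8000e-05 s
depth = 1480 * 9.8000e-05 / 2
depth = 0.07252 m = 7.252 cm


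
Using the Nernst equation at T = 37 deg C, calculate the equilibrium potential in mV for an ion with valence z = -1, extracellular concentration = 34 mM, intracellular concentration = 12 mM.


E = (RT/(zF)) * ln(C_out/C_in)
T = 37 + 273.15 = 310.15 K
E = (8.314 * 310.15 / (-1 * 96485)) * ln(34/12)
E = -27.83 mV


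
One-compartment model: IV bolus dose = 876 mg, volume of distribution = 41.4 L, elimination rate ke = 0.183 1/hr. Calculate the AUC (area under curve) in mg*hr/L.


C0 = Dose/Vd = 876/41.4 = 21.1594 mg/L
AUC = C0/ke = 21.1594/0.183
AUC = 115.6 mg*hr/L


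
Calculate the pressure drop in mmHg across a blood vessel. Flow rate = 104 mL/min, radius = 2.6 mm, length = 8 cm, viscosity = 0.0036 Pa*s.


dP = 8*mu*L*Q / (pi*r^4)
Q = 104 mL/min = 1.73333e-06 m^3/s
dP = 27.8177 Pa = 27.8177 / 133.322 mmHg = 0.2087 mmHg


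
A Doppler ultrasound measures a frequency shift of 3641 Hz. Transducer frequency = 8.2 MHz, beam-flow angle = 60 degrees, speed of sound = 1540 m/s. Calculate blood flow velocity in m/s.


v = fd * c / (2 * f0 * cos(theta))
v = 3641 * 1540 / (2 * 8.2000e+06 * cos(60))
v = 0.6838 m/s


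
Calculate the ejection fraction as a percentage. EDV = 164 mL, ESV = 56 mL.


SV = EDV - ESV = 164 - 56 = 108 mL
EF = SV/EDV * 100 = 108/164 * 100
EF = 65.85%


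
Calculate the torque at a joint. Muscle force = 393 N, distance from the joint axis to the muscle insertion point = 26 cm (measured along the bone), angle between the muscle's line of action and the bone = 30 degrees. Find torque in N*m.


Torque = F * d * sin(theta)   (moment arm = d*sin(theta))
d = 26 cm = 0.26 m
Torque = 393 * 0.26 * sin(30)
Torque = 51.09 N*m


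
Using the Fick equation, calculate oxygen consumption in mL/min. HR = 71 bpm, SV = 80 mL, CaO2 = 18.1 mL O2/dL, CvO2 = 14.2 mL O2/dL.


CO = HR*SV = 71*80/1000 = 5.68 L/min
a-v O2 diff = 18.1 - 14.2 = 3.9 mL/dL
VO2 = CO * (CaO2-CvO2) * 10 dL/L
VO2 = 5.68 * 3.9 * 10
VO2 = 221.5 mL/min


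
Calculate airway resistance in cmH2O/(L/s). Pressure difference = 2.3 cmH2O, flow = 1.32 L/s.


R = dP / flow
R = 2.3 / 1.32
R = 1.742 cmH2O/(L/s)


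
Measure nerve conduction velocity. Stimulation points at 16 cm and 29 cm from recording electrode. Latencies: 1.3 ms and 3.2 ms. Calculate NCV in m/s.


Distance = (29 - 16) / 100 = 0.13 m
dt = (3.2 - 1.3) / 1000 = 0.0019 s
NCV = dist / dt = 68.42 m/s


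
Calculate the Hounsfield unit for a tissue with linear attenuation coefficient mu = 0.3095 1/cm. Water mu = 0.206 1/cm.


HU = ((mu_tissue - mu_water) / mu_water) * 1000
HU = ((0.3095 - 0.206) / 0.206) * 1000
HU = 502.4


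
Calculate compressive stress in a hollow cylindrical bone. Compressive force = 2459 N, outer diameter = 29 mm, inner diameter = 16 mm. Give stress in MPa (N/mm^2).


A = pi*(r_o^2 - r_i^2)
r_o = 14.5 mm, r_i = 8 mm
A = 459.458 mm^2
sigma = F/A = 2459 / 459.458
sigma = 5.352 MPa


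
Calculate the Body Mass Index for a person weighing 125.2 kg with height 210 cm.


BMI = weight / height^2
height = 210 cm = 2.1 m
BMI = 125.2 / 2.1^2
BMI = 28.39 kg/m^2


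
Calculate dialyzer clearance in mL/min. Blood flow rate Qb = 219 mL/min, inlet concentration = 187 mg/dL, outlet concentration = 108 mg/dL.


K = Qb * (Cb_in - Cb_out) / Cb_in
K = 219 * (187 - 108) / 187
K = 92.52 mL/min


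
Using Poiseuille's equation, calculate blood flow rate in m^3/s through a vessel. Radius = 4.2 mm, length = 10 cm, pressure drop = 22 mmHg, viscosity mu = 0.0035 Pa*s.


Q = pi*r^4*dP / (8*mu*L)
r = 0.0042 m, L = 0.1 m
dP = 22 mmHg = 2933.084 Pa
Q = 0.001024 m^3/s


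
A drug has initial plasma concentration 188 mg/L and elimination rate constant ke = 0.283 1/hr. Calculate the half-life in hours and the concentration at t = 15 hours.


t_half = ln(2) / ke = 0.693147 / 0.283 = 2.449 hr
C(t) = C0 * exp(-ke*t) = 188 * exp(-0.283*15)
C(15) = 2.695 mg/L


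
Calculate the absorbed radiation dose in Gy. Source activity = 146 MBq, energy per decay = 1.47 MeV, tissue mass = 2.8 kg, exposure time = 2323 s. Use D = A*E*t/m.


A = 146 MBq = 1.4600e+08 Bq
E = 1.47 MeV = 2.35494e-13 J
D = A*E*t/m = 1.4600e+08*2.35494e-13*2323/2.8
D = 0.02852 Gy


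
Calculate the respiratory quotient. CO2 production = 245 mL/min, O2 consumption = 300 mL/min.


RQ = VCO2 / VO2
RQ = 245 / 300
RQ = 0.8167


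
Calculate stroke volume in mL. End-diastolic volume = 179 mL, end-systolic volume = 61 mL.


SV = EDV - ESV
SV = 179 - 61
SV = 118 mL


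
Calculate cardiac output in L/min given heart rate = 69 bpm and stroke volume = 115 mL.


CO = HR * SV
CO = 69 * 115 / 1000
CO = 7.935 L/min


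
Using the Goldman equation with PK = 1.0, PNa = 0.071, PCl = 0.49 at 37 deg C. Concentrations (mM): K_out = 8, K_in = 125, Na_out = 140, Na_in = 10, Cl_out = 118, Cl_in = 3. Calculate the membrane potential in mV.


Vm = (RT/F)*ln((PK*Ko + PNa*Nao + PCl*Cli)/(PK*Ki + PNa*Nai + PCl*Clo))
Numer = 19.41, Denom = 183.53
Vm = -60.04 mV


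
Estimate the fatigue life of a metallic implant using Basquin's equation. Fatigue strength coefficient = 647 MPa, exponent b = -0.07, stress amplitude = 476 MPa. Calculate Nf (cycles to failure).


sigma_a = sigma_f' * (2Nf)^b
2Nf = (sigma_a/sigma_f')^(1/b)
2Nf = (476/647)^(1/-0.07)
2Nf = 80.213514
Nf = 40.11


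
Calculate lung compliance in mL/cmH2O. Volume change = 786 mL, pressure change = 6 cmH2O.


C = dV / dP
C = 786 / 6
C = 131 mL/cmH2O


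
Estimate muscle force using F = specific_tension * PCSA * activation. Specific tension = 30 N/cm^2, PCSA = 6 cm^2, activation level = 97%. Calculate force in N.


F = sigma * PCSA * activation
F = 30 * 6 * 0.97
F = 174.6 N


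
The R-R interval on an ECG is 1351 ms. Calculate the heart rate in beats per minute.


HR = 60 / RR_interval(s)
RR = 1351 ms = 1.351 s
HR = 60 / 1.351 = 44.41 bpm


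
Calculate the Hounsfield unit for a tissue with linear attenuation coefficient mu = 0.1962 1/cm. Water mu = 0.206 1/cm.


HU = ((mu_tissue - mu_water) / mu_water) * 1000
HU = ((0.1962 - 0.206) / 0.206) * 1000
HU = -47.57


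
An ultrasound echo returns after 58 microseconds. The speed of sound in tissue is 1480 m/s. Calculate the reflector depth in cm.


depth = c * t / 2
t = 58 us = 5.8000e-05 s
depth = 1480 * 5.8000e-05 / 2
depth = 0.04292 m = 4.292 cm


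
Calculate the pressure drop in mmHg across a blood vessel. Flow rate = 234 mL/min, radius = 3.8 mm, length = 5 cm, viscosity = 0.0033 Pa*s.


dP = 8*mu*L*Q / (pi*r^4)
Q = 234 mL/min = 3.9e-06 m^3/s
dP = 7.85876 Pa = 7.85876 / 133.322 mmHg = 0.05895 mmHg


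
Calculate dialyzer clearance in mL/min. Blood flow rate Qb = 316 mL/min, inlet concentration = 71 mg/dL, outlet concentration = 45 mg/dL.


K = Qb * (Cb_in - Cb_out) / Cb_in
K = 316 * (71 - 45) / 71
K = 115.7 mL/min


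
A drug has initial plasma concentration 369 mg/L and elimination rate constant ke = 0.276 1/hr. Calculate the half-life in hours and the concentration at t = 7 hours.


t_half = ln(2) / ke = 0.693147 / 0.276 = 2.511 hr
C(t) = C0 * exp(-ke*t) = 369 * exp(-0.276*7)
C(7) = 53.45 mg/L
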